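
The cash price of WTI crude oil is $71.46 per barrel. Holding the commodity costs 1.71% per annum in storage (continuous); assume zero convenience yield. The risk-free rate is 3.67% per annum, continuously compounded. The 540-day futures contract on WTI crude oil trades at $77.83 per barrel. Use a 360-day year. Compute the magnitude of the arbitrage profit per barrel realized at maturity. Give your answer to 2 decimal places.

$0.36 per barrel

Fair futures: F* = S·e^(carry·T), with carry = (r + u) = 0.0367 + 0.0171 = 0.0538
F* = 71.46 · e^(0.0538 × 540/360) = 71.46 · e^0.080700 = 71.46 × 1.084046 = $77.4659
Market $77.83 > fair $77.4659: forward overpriced → cash-and-carry (buy spot, short the forward).
At maturity, profit = |F_mkt − F*| = |77.83 − 77.4659| = $0.36 per barrel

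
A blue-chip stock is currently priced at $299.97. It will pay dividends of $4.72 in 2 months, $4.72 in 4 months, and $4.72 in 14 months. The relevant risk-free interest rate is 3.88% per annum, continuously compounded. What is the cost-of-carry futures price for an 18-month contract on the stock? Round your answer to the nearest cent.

PV(dividends) I = 4.72·e^(−0.0388·2/12) + 4.72·e^(−0.0388·4/12) + 4.72·e^(−0.0388·14/12)
I = 4.6896 + 4.6593 + 4.5111 = 13.8600
F = (S − I)·e^(rT) = (299.97 − 13.8600) · e^(0.0388·18/12)
= 286.1100 · e^0.058200 = 286.1100 × 1.059927 = $303.26

$303.26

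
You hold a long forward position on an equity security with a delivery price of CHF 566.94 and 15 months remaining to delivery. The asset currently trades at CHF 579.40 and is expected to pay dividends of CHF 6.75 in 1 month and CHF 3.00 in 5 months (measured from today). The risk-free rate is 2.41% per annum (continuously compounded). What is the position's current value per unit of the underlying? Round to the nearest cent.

PV(remaining dividends) I = 6.75·e^(−0.0241·1/12) + 3.00·e^(−0.0241·5/12) = 9.7065
Current forward F = (S − I)·e^(rT) = (579.40 − 9.7065)·e^(0.0241·15/12) = 569.6935 × 1.030583 = 587.1164
Value (long) = (F − K)·e^(−rT) = (587.1164 − 566.94) × 0.970324 = 19.5776
Value = CHF 19.58

CHF 19.58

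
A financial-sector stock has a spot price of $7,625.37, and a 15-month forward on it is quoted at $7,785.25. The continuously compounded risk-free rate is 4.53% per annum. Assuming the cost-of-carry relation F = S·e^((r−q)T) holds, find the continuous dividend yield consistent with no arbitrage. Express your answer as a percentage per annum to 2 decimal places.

From F = S·e^((r−q)T): (r − q) = ln(F/S)/T
ln(7785.25/7625.37) = ln(1.020967) = 0.020750
(r − q) = 0.020750 / (15/12) = 0.016600
q = r − ln(F/S)/T = 0.0453 − 0.016600 = 0.028700
q = 2.87%

2.87%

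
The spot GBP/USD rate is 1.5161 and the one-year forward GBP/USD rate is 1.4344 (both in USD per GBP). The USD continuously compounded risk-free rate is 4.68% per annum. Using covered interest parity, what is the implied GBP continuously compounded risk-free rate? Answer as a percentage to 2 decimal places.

10.22%

F = S·e^((r_USD − r_GBP)T) ⇒ r_GBP = r_USD − ln(F/S)/T
ln(1.4344/1.5161) = -0.055395; /(12/12) = -0.055395
r_GBP = 0.0468 + 0.055395 = 0.102195
r_GBP = 10.22%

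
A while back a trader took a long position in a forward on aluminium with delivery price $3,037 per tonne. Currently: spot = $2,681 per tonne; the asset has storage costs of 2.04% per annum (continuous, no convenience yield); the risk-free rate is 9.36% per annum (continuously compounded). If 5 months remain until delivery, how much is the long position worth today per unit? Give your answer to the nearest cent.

Current fair forward for the remaining 5 months: F = S·e^((r + u)·T), (r + u) = 0.0936 + 0.0204 = 0.1140
F = 2681 · e^(0.1140 × 5/12) = 2681 × 1.04864620 = 2811.4205
Value of long forward = (F − K)·e^(−rT) = (2811.4205 − 3037) · e^(−0.0936·5/12)
= -225.5795 × 0.96175071 = -216.95

-$216.95 per tonne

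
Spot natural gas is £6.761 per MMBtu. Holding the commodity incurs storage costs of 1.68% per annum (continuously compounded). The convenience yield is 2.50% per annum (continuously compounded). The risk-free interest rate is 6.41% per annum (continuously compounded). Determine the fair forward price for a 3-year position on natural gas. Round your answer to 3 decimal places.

Net carry = r + u − y = 0.0641 + 0.0168 − 0.0250 = 0.0559
F = S·e^((r+u−y)T) = 6.761 · e^(0.0559 × 3) = 6.761 · e^0.167700
= 6.761 × 1.182582 = £7.995 per MMBtu

£7.995 per MMBtu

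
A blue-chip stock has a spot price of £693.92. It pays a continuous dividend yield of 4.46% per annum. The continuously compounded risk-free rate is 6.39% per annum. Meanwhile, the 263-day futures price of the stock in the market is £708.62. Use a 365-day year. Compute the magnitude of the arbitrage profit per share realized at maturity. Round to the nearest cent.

Fair futures: F* = S·e^(carry·T), with carry = (r − q) = 0.0639 − 0.0446 = 0.0193
F* = 693.92 · e^(0.0193 × 263/365) = 693.92 · e^0.013907 = 693.92 × 1.014004 = £703.6377
Market £708.62 > fair £703.6377: forward overpriced → cash-and-carry (buy spot, short the forward).
At maturity, profit = |F_mkt − F*| = |708.62 − 703.6377| = £4.98 per share

£4.98 per share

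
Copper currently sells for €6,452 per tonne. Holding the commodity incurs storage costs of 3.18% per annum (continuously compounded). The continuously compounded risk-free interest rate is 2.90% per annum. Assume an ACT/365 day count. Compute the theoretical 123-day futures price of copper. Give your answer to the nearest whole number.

€6,586 per tonne

Net carry = r + u − y = 0.0290 + 0.0318 − 0.0000 = 0.0608
F = S·e^((r+u−y)T) = 6452 · e^(0.0608 × 123/365) = 6452 · e^0.020489
= 6452 × 1.020700 = €6,586 per tonne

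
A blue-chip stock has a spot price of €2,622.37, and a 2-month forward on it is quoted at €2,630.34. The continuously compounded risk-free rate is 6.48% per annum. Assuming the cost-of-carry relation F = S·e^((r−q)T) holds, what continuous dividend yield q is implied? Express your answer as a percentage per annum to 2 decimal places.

4.66%

From F = S·e^((r−q)T): (r − q) = ln(F/S)/T
ln(2630.34/2622.37) = ln(1.003039) = 0.003034
(r − q) = 0.003034 / (2/12) = 0.018204
q = r − ln(F/S)/T = 0.0648 − 0.018204 = 0.046596
q = 4.66%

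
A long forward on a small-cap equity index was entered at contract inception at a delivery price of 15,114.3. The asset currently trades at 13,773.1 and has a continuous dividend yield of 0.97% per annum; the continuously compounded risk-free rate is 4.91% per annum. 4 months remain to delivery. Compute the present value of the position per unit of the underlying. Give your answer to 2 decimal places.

-1140.30

Current fair forward for the remaining 4 months: F = S·e^((r − q)·T), (r − q) = 0.0491 − 0.0097 = 0.0394
F = 13773.1 · e^(0.0394 × 4/12) = 13773.1 × 1.01321995 = 13955.1797
Value of long forward = (F − K)·e^(−rT) = (13955.1797 − 15114.3) · e^(−0.0491·4/12)
= -1159.1203 × 0.98376654 = -1140.30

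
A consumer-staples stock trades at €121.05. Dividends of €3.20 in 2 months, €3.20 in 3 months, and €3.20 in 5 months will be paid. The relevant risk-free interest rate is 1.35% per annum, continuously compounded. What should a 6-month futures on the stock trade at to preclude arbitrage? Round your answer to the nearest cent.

€112.24

PV(dividends) I = 3.20·e^(−0.0135·2/12) + 3.20·e^(−0.0135·3/12) + 3.20·e^(−0.0135·5/12)
I = 3.1928 + 3.1892 + 3.1821 = 9.5641
F = (S − I)·e^(rT) = (121.05 − 9.5641) · e^(0.0135·6/12)
= 111.4859 · e^0.006750 = 111.4859 × 1.006773 = €112.24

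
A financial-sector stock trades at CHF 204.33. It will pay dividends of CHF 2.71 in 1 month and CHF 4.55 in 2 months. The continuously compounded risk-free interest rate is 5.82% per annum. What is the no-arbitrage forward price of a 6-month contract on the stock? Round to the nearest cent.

CHF 202.95

PV(dividends) I = 2.71·e^(−0.0582·1/12) + 4.55·e^(−0.0582·2/12)
I = 2.6969 + 4.5061 = 7.2030
F = (S − I)·e^(rT) = (204.33 − 7.2030) · e^(0.0582·6/12)
= 197.1270 · e^0.029100 = 197.1270 × 1.029528 = CHF 202.95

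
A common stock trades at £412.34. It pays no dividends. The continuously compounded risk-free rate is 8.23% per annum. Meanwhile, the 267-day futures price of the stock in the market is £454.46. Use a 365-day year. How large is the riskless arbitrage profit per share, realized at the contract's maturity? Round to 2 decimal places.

£16.53 per share

Fair futures: F* = S·e^(carry·T), with carry = r = 0.0823
F* = 412.34 · e^(0.0823 × 267/365) = 412.34 · e^0.060203 = 412.34 × 1.062052 = £437.9265
Market £454.46 > fair £437.9265: forward overpriced → cash-and-carry (buy spot, short the forward).
At maturity, profit = |F_mkt − F*| = |454.46 − 437.9265| = £16.53 per share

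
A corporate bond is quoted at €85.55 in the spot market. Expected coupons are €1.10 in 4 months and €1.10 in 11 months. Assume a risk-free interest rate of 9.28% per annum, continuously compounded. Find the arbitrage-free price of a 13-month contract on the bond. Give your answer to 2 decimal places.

€92.30

PV(coupons) I = 1.10·e^(−0.0928·4/12) + 1.10·e^(−0.0928·11/12)
I = 1.0665 + 1.0103 = 2.0768
F = (S − I)·e^(rT) = (85.55 − 2.0768) · e^(0.0928·13/12)
= 83.4732 · e^0.100533 = 83.4732 × 1.105760 = €92.30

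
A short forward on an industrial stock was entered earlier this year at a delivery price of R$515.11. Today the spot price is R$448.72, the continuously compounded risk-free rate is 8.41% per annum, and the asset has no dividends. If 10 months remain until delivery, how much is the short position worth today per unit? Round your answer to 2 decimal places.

Current fair forward for the remaining 10 months: F = S·e^(r·T), r = 0.0841
F = 448.72 · e^(0.0841 × 10/12) = 448.72 × 1.072598 = 481.2962
Value of long forward = (F − K)·e^(−rT) = (481.2962 − 515.11) · e^(−0.0841·10/12)
= -33.8138 × 0.932316 = -31.53
Short position value = −(long value) = R$31.53

R$31.53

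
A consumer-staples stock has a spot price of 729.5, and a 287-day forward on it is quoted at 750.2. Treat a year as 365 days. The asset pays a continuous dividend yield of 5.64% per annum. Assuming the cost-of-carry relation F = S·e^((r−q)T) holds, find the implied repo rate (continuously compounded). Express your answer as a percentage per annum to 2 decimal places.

From F = S·e^((r−q)T): (r − q) = ln(F/S)/T
ln(750.2/729.5) = ln(1.028376) = 0.027981
(r − q) = 0.027981 / (287/365) = 0.035586
r = ln(F/S)/T + q = 0.035586 + 0.0564 = 0.091986
r = 9.20%

9.20%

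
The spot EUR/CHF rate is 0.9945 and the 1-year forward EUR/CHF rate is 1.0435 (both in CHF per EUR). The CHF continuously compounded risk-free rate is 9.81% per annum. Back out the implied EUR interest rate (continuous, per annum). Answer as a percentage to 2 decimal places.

F = S·e^((r_CHF − r_EUR)T) ⇒ r_EUR = r_CHF − ln(F/S)/T
ln(1.0435/0.9945) = 0.048096; /(1) = 0.048096
r_EUR = 0.0981 − 0.048096 = 0.050004
r_EUR = 5.00%

5.00%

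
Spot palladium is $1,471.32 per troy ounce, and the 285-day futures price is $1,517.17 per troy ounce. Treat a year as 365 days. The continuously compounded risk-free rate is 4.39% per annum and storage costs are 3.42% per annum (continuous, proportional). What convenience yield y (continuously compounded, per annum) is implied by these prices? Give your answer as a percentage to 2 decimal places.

3.88%

F = S·e^((r+u−y)T) ⇒ (r+u−y) = ln(F/S)/T
ln(1517.17/1471.32) = 0.030687; /T ⇒ 0.039301
y = r + u − ln(F/S)/T = 0.0439 + 0.0342 − 0.039301 = 0.038799
y = 3.88%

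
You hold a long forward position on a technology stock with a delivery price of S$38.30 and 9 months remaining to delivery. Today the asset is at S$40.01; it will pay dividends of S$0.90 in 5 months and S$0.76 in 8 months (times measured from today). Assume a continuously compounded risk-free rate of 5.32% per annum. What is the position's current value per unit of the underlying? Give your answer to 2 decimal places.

PV(remaining dividends) I = 0.90·e^(−0.0532·5/12) + 0.76·e^(−0.0532·8/12) = 1.6138
Current forward F = (S − I)·e^(rT) = (40.01 − 1.6138)·e^(0.0532·9/12) = 38.3962 × 1.040707 = 39.9592
Value (long) = (F − K)·e^(−rT) = (39.9592 − 38.30) × 0.960886 = 1.5943
Value = S$1.59

S$1.59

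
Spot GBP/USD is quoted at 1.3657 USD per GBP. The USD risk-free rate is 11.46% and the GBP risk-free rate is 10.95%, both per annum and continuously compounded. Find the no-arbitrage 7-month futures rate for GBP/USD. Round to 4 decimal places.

F = S·e^((r_USD − r_GBP)T) = 1.3657 · e^((0.1146 − 0.1095) × 7/12)
= 1.3657 · e^0.002975 = 1.3657 × 1.002979
F = 1.3698 USD per GBP

1.3698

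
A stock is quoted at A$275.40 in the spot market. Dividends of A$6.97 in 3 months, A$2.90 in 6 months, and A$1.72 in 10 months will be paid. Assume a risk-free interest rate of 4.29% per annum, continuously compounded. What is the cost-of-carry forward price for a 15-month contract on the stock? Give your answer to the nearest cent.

A$278.55

PV(dividends) I = 6.97·e^(−0.0429·3/12) + 2.90·e^(−0.0429·6/12) + 1.72·e^(−0.0429·10/12)
I = 6.8956 + 2.8385 + 1.6596 = 11.3937
F = (S − I)·e^(rT) = (275.40 − 11.3937) · e^(0.0429·15/12)
= 264.0063 · e^0.053625 = 264.0063 × 1.055089 = A$278.55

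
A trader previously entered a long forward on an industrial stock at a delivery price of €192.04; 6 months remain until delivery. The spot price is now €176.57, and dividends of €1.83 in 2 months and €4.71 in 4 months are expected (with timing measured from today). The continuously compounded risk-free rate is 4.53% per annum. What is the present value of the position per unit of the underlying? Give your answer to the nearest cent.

-€17.62

PV(remaining dividends) I = 1.83·e^(−0.0453·2/12) + 4.71·e^(−0.0453·4/12) = 6.4556
Current forward F = (S − I)·e^(rT) = (176.57 − 6.4556)·e^(0.0453·6/12) = 170.1144 × 1.022908 = 174.0114
Value (long) = (F − K)·e^(−rT) = (174.0114 − 192.04) × 0.977605 = -17.6248
Value = -€17.62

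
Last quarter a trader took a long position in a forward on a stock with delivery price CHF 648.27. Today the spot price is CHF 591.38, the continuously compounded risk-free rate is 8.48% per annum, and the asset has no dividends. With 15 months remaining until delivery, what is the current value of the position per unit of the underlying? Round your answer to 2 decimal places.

Current fair forward for the remaining 15 months: F = S·e^(r·T), r = 0.0848
F = 591.38 · e^(0.0848 × 15/12) = 591.38 × 1.111822 = 657.5093
Value of long forward = (F − K)·e^(−rT) = (657.5093 − 648.27) · e^(−0.0848·15/12)
= 9.2393 × 0.899425 = 8.31

CHF 8.31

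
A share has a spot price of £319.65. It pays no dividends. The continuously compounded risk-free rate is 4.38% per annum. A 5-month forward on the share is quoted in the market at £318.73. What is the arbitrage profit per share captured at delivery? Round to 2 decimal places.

£6.81 per share

Fair forward: F* = S·e^(carry·T), with carry = r = 0.0438
F* = 319.65 · e^(0.0438 × 5/12) = 319.65 · e^0.018250 = 319.65 × 1.018418 = £325.5373
Market £318.73 < fair £325.5373: forward underpriced → reverse cash-and-carry (short spot, go long the forward).
At maturity, profit = |F_mkt − F*| = |318.73 − 325.5373| = £6.81 per share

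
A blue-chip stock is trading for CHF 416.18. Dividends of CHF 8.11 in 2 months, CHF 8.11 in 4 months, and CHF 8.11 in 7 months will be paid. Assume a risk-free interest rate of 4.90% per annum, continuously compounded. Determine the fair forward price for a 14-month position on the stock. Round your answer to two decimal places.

PV(dividends) I = 8.11·e^(−0.0490·2/12) + 8.11·e^(−0.0490·4/12) + 8.11·e^(−0.0490·7/12)
I = 8.0440 + 7.9786 + 7.8815 = 23.9041
F = (S − I)·e^(rT) = (416.18 − 23.9041) · e^(0.0490·14/12)
= 392.2759 · e^0.057167 = 392.2759 × 1.058833 = CHF 415.35

CHF 415.35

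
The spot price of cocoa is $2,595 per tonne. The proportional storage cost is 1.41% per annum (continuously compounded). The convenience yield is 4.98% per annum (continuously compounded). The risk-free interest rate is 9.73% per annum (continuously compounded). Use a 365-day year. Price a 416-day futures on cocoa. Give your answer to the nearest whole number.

$2,784 per tonne

Net carry = r + u − y = 0.0973 + 0.0141 − 0.0498 = 0.0616
F = S·e^((r+u−y)T) = 2595 · e^(0.0616 × 416/365) = 2595 · e^0.070207
= 2595 × 1.072730 = $2,784 per tonne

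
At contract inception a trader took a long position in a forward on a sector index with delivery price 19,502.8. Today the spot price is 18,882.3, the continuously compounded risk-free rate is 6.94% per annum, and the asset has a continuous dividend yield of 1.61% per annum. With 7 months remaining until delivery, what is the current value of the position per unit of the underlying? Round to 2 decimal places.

-23.24

Current fair forward for the remaining 7 months: F = S·e^((r − q)·T), (r − q) = 0.0694 − 0.0161 = 0.0533
F = 18882.3 · e^(0.0533 × 7/12) = 18882.3 × 1.03158006 = 19478.6042
Value of long forward = (F − K)·e^(−rT) = (19478.6042 − 19502.8) · e^(−0.0694·7/12)
= -24.1958 × 0.96032517 = -23.24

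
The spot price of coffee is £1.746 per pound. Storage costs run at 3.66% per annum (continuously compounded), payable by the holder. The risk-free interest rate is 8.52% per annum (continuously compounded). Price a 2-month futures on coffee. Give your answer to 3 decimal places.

Net carry = r + u − y = 0.0852 + 0.0366 − 0.0000 = 0.1218
F = S·e^((r+u−y)T) = 1.746 · e^(0.1218 × 2/12) = 1.746 · e^0.020300
= 1.746 × 1.020507 = £1.782 per pound

£1.782 per pound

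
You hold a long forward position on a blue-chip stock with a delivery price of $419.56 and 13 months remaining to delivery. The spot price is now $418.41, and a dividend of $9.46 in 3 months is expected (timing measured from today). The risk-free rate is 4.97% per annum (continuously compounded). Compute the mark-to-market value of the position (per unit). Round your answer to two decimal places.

PV(remaining dividends) I = 9.46·e^(−0.0497·3/12) = 9.3432
Current forward F = (S − I)·e^(rT) = (418.41 − 9.3432)·e^(0.0497·13/12) = 409.0668 × 1.055317 = 431.6951
Value (long) = (F − K)·e^(−rT) = (431.6951 − 419.56) × 0.947582 = 11.4990
Value = $11.50

$11.50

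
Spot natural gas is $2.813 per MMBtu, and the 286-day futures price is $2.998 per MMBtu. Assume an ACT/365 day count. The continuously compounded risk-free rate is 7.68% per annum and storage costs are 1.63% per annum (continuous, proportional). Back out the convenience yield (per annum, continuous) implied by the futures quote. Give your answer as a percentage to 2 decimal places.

F = S·e^((r+u−y)T) ⇒ (r+u−y) = ln(F/S)/T
ln(2.998/2.813) = 0.063694; /T ⇒ 0.081288
y = r + u − ln(F/S)/T = 0.0768 + 0.0163 − 0.081288 = 0.011812
y = 1.18%

1.18%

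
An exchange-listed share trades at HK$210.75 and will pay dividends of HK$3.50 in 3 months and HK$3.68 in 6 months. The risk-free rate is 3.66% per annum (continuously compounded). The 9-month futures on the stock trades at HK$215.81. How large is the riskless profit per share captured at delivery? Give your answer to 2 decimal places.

HK$6.47 per share

PV(dividends) I = 3.50·e^(−0.0366·3/12) + 3.68·e^(−0.0366·6/12) = 7.0814
Fair futures F* = (S − I)·e^(rT) = (210.75 − 7.0814)·e^0.027450 = 203.6686 × 1.027830 = 209.3367
Market HK$215.81 > fair 209.3367: forward overpriced → cash-and-carry (borrow at r, buy the stock and collect the dividends, short the forward).
Profit at T = |F_mkt − F*| = |215.81 − 209.3367| = HK$6.47 per share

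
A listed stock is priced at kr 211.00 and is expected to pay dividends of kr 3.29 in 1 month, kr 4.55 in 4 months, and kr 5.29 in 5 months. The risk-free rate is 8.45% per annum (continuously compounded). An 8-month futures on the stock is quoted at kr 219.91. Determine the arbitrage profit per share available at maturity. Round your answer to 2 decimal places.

kr 10.22 per share

PV(dividends) I = 3.29·e^(−0.0845·1/12) + 4.55·e^(−0.0845·4/12) + 5.29·e^(−0.0845·5/12) = 12.7975
Fair futures F* = (S − I)·e^(rT) = (211.00 − 12.7975)·e^0.056333 = 198.2025 × 1.057950 = 209.6883
Market kr 219.91 > fair 209.6883: forward overpriced → cash-and-carry (borrow at r, buy the stock and collect the dividends, short the forward).
Profit at T = |F_mkt − F*| = |219.91 − 209.6883| = kr 10.22 per share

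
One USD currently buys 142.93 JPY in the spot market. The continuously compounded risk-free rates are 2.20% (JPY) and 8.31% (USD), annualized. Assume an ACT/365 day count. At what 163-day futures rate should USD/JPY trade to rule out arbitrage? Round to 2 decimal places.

F = S·e^((r_JPY − r_USD)T) = 142.93 · e^((0.0220 − 0.0831) × 163/365)
= 142.93 · e^-0.027286 = 142.93 × 0.973083
F = 139.08 JPY per USD

139.08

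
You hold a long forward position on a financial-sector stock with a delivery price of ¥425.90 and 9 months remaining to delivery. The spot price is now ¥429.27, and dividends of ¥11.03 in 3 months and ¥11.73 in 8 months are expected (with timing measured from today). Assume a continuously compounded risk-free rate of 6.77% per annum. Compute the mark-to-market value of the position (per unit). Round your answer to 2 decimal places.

¥2.40

PV(remaining dividends) I = 11.03·e^(−0.0677·3/12) + 11.73·e^(−0.0677·8/12) = 22.0572
Current forward F = (S − I)·e^(rT) = (429.27 − 22.0572)·e^(0.0677·9/12) = 407.2128 × 1.052086 = 428.4229
Value (long) = (F − K)·e^(−rT) = (428.4229 − 425.90) × 0.950493 = 2.3980
Value = ¥2.40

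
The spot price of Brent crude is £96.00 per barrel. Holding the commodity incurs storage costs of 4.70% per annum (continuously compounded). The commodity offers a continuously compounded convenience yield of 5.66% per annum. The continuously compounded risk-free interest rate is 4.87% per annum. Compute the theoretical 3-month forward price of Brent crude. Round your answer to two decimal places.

£96.94 per barrel

Net carry = r + u − y = 0.0487 + 0.0470 − 0.0566 = 0.0391
F = S·e^((r+u−y)T) = 96.00 · e^(0.0391 × 3/12) = 96.00 · e^0.009775
= 96.00 × 1.009823 = £96.94 per barrel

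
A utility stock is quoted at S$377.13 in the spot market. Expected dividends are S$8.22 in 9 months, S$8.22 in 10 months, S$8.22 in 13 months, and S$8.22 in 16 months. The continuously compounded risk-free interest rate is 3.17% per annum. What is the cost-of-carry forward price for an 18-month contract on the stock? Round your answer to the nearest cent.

S$362.09

PV(dividends) I = 8.22·e^(−0.0317·9/12) + 8.22·e^(−0.0317·10/12) + 8.22·e^(−0.0317·13/12) + 8.22·e^(−0.0317·16/12)
I = 8.0269 + 8.0057 + 7.9425 + 7.8798 = 31.8549
F = (S − I)·e^(rT) = (377.13 − 31.8549) · e^(0.0317·18/12)
= 345.2751 · e^0.047550 = 345.2751 × 1.048699 = S$362.09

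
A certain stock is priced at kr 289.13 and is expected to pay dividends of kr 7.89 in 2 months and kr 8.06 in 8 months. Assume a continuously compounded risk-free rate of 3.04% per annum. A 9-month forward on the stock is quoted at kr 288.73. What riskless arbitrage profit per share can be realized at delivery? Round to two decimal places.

kr 9.04 per share

PV(dividends) I = 7.89·e^(−0.0304·2/12) + 8.06·e^(−0.0304·8/12) = 15.7484
Fair forward F* = (S − I)·e^(rT) = (289.13 − 15.7484)·e^0.022800 = 273.3816 × 1.023062 = 279.6863
Market kr 288.73 > fair 279.6863: forward overpriced → cash-and-carry (borrow at r, buy the stock and collect the dividends, short the forward).
Profit at T = |F_mkt − F*| = |288.73 − 279.6863| = kr 9.04 per share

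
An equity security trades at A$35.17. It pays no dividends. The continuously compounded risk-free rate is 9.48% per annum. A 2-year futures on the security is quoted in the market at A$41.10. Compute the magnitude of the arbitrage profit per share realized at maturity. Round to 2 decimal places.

A$1.41 per share

Fair futures: F* = S·e^(carry·T), with carry = r = 0.0948
F* = 35.17 · e^(0.0948 × 2) = 35.17 · e^0.189600 = 35.17 × 1.208766 = A$42.5123
Market A$41.10 < fair A$42.5123: forward underpriced → reverse cash-and-carry (short spot, go long the forward).
At maturity, profit = |F_mkt − F*| = |41.10 − 42.5123| = A$1.41 per share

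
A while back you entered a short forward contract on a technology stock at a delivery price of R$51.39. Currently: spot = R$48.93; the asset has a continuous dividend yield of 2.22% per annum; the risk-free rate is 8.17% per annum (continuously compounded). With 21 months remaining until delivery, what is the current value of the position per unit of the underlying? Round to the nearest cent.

-R$2.52

Current fair forward for the remaining 21 months: F = S·e^((r − q)·T), (r − q) = 0.0817 − 0.0222 = 0.0595
F = 48.93 · e^(0.0595 × 21/12) = 48.93 × 1.109739 = 54.2995
Value of long forward = (F − K)·e^(−rT) = (54.2995 − 51.39) · e^(−0.0817·21/12)
= 2.9095 × 0.866776 = 2.52
Short position value = −(long value) = -R$2.52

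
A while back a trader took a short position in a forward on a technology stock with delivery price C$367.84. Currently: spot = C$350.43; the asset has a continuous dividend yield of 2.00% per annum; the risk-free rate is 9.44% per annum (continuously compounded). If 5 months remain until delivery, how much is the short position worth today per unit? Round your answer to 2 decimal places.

C$6.13

Current fair forward for the remaining 5 months: F = S·e^((r − q)·T), (r − q) = 0.0944 − 0.0200 = 0.0744
F = 350.43 · e^(0.0744 × 5/12) = 350.43 × 1.031486 = 361.4636
Value of long forward = (F − K)·e^(−rT) = (361.4636 − 367.84) · e^(−0.0944·5/12)
= -6.3764 × 0.961430 = -6.13
Short position value = −(long value) = C$6.13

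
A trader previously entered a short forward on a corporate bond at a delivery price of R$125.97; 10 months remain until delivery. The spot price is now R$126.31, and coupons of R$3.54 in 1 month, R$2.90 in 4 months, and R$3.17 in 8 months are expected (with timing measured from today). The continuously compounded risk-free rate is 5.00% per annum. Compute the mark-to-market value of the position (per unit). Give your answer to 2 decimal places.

R$3.96

PV(remaining coupons) I = 3.54·e^(−0.0500·1/12) + 2.90·e^(−0.0500·4/12) + 3.17·e^(−0.0500·8/12) = 9.4434
Current forward F = (S − I)·e^(rT) = (126.31 − 9.4434)·e^(0.0500·10/12) = 116.8666 × 1.042547 = 121.8389
Value (long) = (F − K)·e^(−rT) = (121.8389 − 125.97) × 0.959189 = -3.9625
Short position value = −(long value) = R$3.96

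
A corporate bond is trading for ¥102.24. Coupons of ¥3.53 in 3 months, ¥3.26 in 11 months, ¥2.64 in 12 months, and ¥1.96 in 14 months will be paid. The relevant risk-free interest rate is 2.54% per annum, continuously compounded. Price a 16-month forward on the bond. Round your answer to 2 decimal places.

PV(coupons) I = 3.53·e^(−0.0254·3/12) + 3.26·e^(−0.0254·11/12) + 2.64·e^(−0.0254·12/12) + 1.96·e^(−0.0254·14/12)
I = 3.5077 + 3.1850 + 2.5738 + 1.9028 = 11.1693
F = (S − I)·e^(rT) = (102.24 − 11.1693) · e^(0.0254·16/12)
= 91.0707 · e^0.033867 = 91.0707 × 1.034447 = ¥94.21

¥94.21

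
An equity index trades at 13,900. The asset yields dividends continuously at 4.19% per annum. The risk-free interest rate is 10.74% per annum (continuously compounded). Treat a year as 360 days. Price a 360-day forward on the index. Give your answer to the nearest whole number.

F = S·e^((r − q)T) = 13900 · e^((0.1074 − 0.0419) × 360/360)
= 13900 · e^0.065500 = 13900 × 1.067693
F = 14,841

14,841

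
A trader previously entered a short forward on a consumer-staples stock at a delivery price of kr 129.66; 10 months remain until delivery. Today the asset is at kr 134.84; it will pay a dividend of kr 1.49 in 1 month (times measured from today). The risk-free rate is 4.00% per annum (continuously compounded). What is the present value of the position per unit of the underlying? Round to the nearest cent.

PV(remaining dividends) I = 1.49·e^(−0.0400·1/12) = 1.4850
Current forward F = (S − I)·e^(rT) = (134.84 − 1.4850)·e^(0.0400·10/12) = 133.3550 × 1.033895 = 137.8751
Value (long) = (F − K)·e^(−rT) = (137.8751 − 129.66) × 0.967216 = 7.9458
Short position value = −(long value) = -kr 7.95

-kr 7.95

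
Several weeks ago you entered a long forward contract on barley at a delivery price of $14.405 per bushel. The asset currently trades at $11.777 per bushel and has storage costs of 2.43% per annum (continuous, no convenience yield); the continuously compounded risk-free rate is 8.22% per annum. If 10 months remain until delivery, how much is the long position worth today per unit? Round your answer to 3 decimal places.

Current fair forward for the remaining 10 months: F = S·e^((r + u)·T), (r + u) = 0.0822 + 0.0243 = 0.1065
F = 11.777 · e^(0.1065 × 10/12) = 11.777 × 1.092807 = 12.8700
Value of long forward = (F − K)·e^(−rT) = (12.8700 − 14.405) · e^(−0.0822·10/12)
= -1.5350 × 0.933793 = -1.433

-$1.433 per bushel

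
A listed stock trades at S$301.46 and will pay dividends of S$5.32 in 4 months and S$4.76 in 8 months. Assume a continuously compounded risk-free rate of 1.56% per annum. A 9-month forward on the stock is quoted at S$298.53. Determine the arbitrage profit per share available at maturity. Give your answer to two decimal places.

PV(dividends) I = 5.32·e^(−0.0156·4/12) + 4.76·e^(−0.0156·8/12) = 10.0032
Fair forward F* = (S − I)·e^(rT) = (301.46 − 10.0032)·e^0.011700 = 291.4568 × 1.011769 = 294.8870
Market S$298.53 > fair 294.8870: forward overpriced → cash-and-carry (borrow at r, buy the stock and collect the dividends, short the forward).
Profit at T = |F_mkt − F*| = |298.53 − 294.8870| = S$3.64 per share

S$3.64 per share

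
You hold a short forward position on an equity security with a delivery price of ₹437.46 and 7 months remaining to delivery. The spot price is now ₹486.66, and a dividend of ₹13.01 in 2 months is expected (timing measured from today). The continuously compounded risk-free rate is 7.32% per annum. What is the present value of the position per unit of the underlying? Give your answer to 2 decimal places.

-₹54.63

PV(remaining dividends) I = 13.01·e^(−0.0732·2/12) = 12.8522
Current forward F = (S − I)·e^(rT) = (486.66 − 12.8522)·e^(0.0732·7/12) = 473.8078 × 1.043625 = 494.4777
Value (long) = (F − K)·e^(−rT) = (494.4777 − 437.46) × 0.958199 = 54.6343
Short position value = −(long value) = -₹54.63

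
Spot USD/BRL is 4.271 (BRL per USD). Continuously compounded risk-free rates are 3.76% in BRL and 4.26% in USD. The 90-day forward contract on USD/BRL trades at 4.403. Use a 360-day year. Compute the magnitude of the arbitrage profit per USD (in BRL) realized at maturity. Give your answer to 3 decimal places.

Fair forward: F* = S·e^(carry·T), with carry = (r_BRL − r_USD) = 0.0376 − 0.0426 = -0.0050
F* = 4.271 · e^(-0.0050 × 90/360) = 4.271 · e^-0.001250 = 4.271 × 0.998751 = 4.2657
Market 4.403 > fair 4.2657: forward overpriced → cash-and-carry (buy spot, short the forward).
At maturity, profit = |F_mkt − F*| = |4.403 − 4.2657| = 0.137 per USD (in BRL)

0.137 per USD (in BRL)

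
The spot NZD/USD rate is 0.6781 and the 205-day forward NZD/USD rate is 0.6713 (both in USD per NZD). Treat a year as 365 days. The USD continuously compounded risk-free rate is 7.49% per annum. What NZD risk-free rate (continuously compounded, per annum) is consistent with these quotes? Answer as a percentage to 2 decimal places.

9.28%

F = S·e^((r_USD − r_NZD)T) ⇒ r_NZD = r_USD − ln(F/S)/T
ln(0.6713/0.6781) = -0.010079; /(205/365) = -0.017946
r_NZD = 0.0749 + 0.017946 = 0.092846
r_NZD = 9.28%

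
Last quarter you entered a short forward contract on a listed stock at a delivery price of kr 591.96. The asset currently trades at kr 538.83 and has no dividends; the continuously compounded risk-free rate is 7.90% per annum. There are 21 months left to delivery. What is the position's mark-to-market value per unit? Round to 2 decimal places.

Current fair forward for the remaining 21 months: F = S·e^(r·T), r = 0.0790
F = 538.83 · e^(0.0790 × 21/12) = 538.83 × 1.148263 = 618.7186
Value of long forward = (F − K)·e^(−rT) = (618.7186 − 591.96) · e^(−0.0790·21/12)
= 26.7586 × 0.870881 = 23.30
Short position value = −(long value) = -kr 23.30

-kr 23.30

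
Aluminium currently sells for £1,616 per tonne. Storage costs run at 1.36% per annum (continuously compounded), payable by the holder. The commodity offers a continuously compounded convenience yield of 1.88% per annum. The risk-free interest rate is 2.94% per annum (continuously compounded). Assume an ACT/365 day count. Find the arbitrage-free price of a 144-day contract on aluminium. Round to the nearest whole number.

£1,632 per tonne

Net carry = r + u − y = 0.0294 + 0.0136 − 0.0188 = 0.0242
F = S·e^((r+u−y)T) = 1616 · e^(0.0242 × 144/365) = 1616 · e^0.009547
= 1616 × 1.009593 = £1,632 per tonne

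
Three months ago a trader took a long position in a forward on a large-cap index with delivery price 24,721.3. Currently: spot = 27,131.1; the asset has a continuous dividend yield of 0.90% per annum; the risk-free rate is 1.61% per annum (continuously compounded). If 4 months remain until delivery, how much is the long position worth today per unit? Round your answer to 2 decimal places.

2460.84

Current fair forward for the remaining 4 months: F = S·e^((r − q)·T), (r − q) = 0.0161 − 0.0090 = 0.0071
F = 27131.1 · e^(0.0071 × 4/12) = 27131.1 × 1.00236947 = 27195.3863
Value of long forward = (F − K)·e^(−rT) = (27195.3863 − 24721.3) · e^(−0.0161·4/12)
= 2474.0863 × 0.99464771 = 2460.84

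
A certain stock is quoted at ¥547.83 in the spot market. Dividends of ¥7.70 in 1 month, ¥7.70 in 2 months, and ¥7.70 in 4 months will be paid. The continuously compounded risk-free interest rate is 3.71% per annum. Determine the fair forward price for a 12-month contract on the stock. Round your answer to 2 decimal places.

¥544.74

PV(dividends) I = 7.70·e^(−0.0371·1/12) + 7.70·e^(−0.0371·2/12) + 7.70·e^(−0.0371·4/12)
I = 7.6762 + 7.6525 + 7.6054 = 22.9341
F = (S − I)·e^(rT) = (547.83 − 22.9341) · e^(0.0371·12/12)
= 524.8959 · e^0.037100 = 524.8959 × 1.037797 = ¥544.74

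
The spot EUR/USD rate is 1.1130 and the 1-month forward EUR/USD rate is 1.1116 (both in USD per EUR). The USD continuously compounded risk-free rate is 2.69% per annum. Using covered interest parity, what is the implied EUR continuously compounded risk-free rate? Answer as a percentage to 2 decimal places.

4.20%

F = S·e^((r_USD − r_EUR)T) ⇒ r_EUR = r_USD − ln(F/S)/T
ln(1.1116/1.1130) = -0.001259; /(1/12) = -0.015108
r_EUR = 0.0269 + 0.015108 = 0.042008
r_EUR = 4.20%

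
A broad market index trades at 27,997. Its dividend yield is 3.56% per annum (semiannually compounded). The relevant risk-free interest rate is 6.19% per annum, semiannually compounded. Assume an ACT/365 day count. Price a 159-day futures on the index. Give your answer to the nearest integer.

28,312

F = S · (1+r/2)^(2T) / (1+q/2)^(2T)
= 27997 × 1.026912 / 1.015490 = 27997 × 1.011248
F = 28,312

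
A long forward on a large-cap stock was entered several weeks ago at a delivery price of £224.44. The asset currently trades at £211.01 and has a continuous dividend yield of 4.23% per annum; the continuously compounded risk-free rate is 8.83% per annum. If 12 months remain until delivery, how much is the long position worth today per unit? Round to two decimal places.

Current fair forward for the remaining 12 months: F = S·e^((r − q)·T), (r − q) = 0.0883 − 0.0423 = 0.0460
F = 211.01 · e^(0.0460 × 12/12) = 211.01 × 1.047074 = 220.9431
Value of long forward = (F − K)·e^(−rT) = (220.9431 − 224.44) · e^(−0.0883·12/12)
= -3.4969 × 0.915486 = -3.20

-£3.20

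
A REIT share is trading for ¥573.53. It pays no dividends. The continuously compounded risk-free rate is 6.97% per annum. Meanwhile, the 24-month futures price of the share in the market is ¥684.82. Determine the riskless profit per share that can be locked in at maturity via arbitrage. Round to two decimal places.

¥25.50 per share

Fair futures: F* = S·e^(carry·T), with carry = r = 0.0697
F* = 573.53 · e^(0.0697 × 24/12) = 573.53 · e^0.139400 = 573.53 × 1.149584 = ¥659.3209
Market ¥684.82 > fair ¥659.3209: forward overpriced → cash-and-carry (buy spot, short the forward).
At maturity, profit = |F_mkt − F*| = |684.82 − 659.3209| = ¥25.50 per share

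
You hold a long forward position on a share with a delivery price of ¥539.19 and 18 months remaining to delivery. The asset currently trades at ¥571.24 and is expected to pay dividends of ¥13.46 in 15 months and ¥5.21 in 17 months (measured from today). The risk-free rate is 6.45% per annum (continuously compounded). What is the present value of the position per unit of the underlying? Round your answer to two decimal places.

¥64.60

PV(remaining dividends) I = 13.46·e^(−0.0645·15/12) + 5.21·e^(−0.0645·17/12) = 17.1724
Current forward F = (S − I)·e^(rT) = (571.24 − 17.1724)·e^(0.0645·18/12) = 554.0676 × 1.101585 = 610.3526
Value (long) = (F − K)·e^(−rT) = (610.3526 − 539.19) × 0.907783 = 64.6002
Value = ¥64.60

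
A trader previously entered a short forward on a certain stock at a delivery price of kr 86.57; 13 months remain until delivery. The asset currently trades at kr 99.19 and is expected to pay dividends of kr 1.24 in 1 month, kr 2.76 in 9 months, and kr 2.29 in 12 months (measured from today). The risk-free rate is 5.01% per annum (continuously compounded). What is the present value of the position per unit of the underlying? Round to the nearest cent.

-kr 11.12

PV(remaining dividends) I = 1.24·e^(−0.0501·1/12) + 2.76·e^(−0.0501·9/12) + 2.29·e^(−0.0501·12/12) = 6.0711
Current forward F = (S − I)·e^(rT) = (99.19 − 6.0711)·e^(0.0501·13/12) = 93.1189 × 1.055775 = 98.3126
Value (long) = (F − K)·e^(−rT) = (98.3126 − 86.57) × 0.947172 = 11.1223
Short position value = −(long value) = -kr 11.12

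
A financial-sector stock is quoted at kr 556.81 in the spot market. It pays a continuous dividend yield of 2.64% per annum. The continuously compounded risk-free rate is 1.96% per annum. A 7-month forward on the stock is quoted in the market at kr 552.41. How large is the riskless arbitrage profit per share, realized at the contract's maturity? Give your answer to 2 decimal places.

kr 2.20 per share

Fair forward: F* = S·e^(carry·T), with carry = (r − q) = 0.0196 − 0.0264 = -0.0068
F* = 556.81 · e^(-0.0068 × 7/12) = 556.81 · e^-0.003967 = 556.81 × 0.996041 = kr 554.6056
Market kr 552.41 < fair kr 554.6056: forward underpriced → reverse cash-and-carry (short spot, go long the forward).
At maturity, profit = |F_mkt − F*| = |552.41 − 554.6056| = kr 2.20 per share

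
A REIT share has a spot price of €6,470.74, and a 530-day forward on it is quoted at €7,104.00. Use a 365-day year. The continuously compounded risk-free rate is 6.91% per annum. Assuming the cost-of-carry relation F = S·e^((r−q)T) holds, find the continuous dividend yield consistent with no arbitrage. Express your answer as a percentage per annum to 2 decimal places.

0.48%

From F = S·e^((r−q)T): (r − q) = ln(F/S)/T
ln(7104.00/6470.74) = ln(1.097865) = 0.093367
(r − q) = 0.093367 / (530/365) = 0.064300
q = r − ln(F/S)/T = 0.0691 − 0.064300 = 0.004800
q = 0.48%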